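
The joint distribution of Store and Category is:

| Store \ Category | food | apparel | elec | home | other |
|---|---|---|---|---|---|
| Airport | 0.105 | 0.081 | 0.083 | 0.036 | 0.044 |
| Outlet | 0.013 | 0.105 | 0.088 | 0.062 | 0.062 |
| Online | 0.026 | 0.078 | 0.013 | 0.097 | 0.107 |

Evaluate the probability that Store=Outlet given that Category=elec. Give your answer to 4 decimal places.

P(Category=elec) = 0.083 + 0.088 + 0.013 = 0.184.
P(Store=Outlet | Category=elec) = 0.088/0.184 = 0.4783.

0.4783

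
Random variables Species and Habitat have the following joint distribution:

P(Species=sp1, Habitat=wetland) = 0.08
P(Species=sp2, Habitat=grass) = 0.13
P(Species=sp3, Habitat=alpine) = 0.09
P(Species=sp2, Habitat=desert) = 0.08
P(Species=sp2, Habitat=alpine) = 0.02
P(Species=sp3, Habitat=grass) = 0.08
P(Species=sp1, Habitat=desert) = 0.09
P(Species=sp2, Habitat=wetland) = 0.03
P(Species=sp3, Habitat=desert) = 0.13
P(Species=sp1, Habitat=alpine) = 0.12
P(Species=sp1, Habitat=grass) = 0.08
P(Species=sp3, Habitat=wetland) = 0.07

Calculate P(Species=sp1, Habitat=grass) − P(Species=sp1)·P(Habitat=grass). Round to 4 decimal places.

P(Species=sp1) = 0.08 + 0.08 + 0.09 + 0.12 = 0.37.
P(Habitat=grass) = 0.08 + 0.13 + 0.08 = 0.29.
P(Species=sp1, Habitat=grass) − P(Species=sp1)P(Habitat=grass) = 0.08 − 0.37×0.29 = -0.0273.

-0.0273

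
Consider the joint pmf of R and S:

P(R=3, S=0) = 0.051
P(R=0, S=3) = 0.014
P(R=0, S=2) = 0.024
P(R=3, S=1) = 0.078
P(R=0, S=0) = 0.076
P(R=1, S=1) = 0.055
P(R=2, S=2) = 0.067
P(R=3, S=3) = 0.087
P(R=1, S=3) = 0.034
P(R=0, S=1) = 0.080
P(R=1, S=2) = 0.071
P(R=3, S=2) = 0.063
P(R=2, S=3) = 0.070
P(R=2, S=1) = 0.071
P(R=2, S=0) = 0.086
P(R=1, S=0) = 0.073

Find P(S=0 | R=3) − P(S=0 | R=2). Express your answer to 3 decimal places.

P(R=3) = 0.051 + 0.078 + 0.063 + 0.087 = 0.279; P(S=0 | R=3) = 0.051/0.279 = 0.1828.
P(R=2) = 0.086 + 0.071 + 0.067 + 0.070 = 0.294; P(S=0 | R=2) = 0.086/0.294 = 0.2925.
Difference = -0.110.

-0.110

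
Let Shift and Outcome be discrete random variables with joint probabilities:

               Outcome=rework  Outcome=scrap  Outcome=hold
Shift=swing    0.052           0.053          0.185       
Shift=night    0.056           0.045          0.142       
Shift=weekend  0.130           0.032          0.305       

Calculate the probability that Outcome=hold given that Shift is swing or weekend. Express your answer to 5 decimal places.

0.64729

P(Shift=swing) = 0.052 + 0.053 + 0.185 = 0.290.
P(Shift=weekend) = 0.130 + 0.032 + 0.305 = 0.467.
P(Shift ∈ {swing, weekend}) = 0.290 + 0.467 = 0.757; P(Outcome=hold, Shift ∈ {swing, weekend}) = 0.185 + 0.305 = 0.490.
P(Outcome=hold | Shift ∈ {swing, weekend}) = 0.490/0.757 = 0.64729.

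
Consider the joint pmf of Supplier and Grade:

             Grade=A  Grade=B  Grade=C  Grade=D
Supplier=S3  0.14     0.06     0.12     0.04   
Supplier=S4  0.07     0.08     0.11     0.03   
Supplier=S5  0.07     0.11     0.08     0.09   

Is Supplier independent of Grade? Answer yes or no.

no

P(Supplier=S3) = 0.36 and P(Grade=A) = 0.28, so their product is 0.1008, but P(Supplier=S3, Grade=A) = 0.14. Since these differ, Supplier and Grade are not independent.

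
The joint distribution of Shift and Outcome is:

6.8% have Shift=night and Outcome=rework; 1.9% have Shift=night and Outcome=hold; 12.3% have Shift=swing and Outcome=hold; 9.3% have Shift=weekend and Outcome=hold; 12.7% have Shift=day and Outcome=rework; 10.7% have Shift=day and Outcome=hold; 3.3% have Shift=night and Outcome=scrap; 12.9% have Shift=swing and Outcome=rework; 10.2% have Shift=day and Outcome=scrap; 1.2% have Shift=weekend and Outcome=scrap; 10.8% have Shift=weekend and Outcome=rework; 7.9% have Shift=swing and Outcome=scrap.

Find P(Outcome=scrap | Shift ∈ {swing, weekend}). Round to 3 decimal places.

P(Shift=swing) = 0.129 + 0.079 + 0.123 = 0.331.
P(Shift=weekend) = 0.108 + 0.012 + 0.093 = 0.213.
P(Shift ∈ {swing, weekend}) = 0.331 + 0.213 = 0.544; P(Outcome=scrap, Shift ∈ {swing, weekend}) = 0.079 + 0.012 = 0.091.
P(Outcome=scrap | Shift ∈ {swing, weekend}) = 0.091/0.544 = 0.167.

0.167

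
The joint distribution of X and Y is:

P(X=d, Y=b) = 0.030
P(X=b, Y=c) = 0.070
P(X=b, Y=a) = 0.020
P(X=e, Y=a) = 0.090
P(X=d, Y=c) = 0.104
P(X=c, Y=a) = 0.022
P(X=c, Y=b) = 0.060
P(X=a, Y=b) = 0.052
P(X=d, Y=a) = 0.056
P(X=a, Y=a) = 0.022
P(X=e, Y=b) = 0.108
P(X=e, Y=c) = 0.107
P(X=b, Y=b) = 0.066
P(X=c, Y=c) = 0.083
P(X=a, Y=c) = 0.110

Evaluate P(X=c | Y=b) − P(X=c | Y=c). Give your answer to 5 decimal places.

P(Y=b) = 0.052 + 0.066 + 0.060 + 0.030 + 0.108 = 0.316; P(X=c | Y=b) = 0.060/0.316 = 0.189873.
P(Y=c) = 0.110 + 0.070 + 0.083 + 0.104 + 0.107 = 0.474; P(X=c | Y=c) = 0.083/0.474 = 0.175105.
Difference = 0.01477.

0.01477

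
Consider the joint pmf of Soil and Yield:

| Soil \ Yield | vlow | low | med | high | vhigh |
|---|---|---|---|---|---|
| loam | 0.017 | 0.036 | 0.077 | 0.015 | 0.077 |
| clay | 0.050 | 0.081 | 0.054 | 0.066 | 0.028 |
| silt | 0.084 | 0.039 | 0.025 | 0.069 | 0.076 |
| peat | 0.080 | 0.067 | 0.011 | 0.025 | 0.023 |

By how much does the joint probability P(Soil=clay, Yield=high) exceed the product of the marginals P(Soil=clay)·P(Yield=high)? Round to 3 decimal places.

P(Soil=clay) = 0.050 + 0.081 + 0.054 + 0.066 + 0.028 = 0.279.
P(Yield=high) = 0.015 + 0.066 + 0.069 + 0.025 = 0.175.
P(Soil=clay, Yield=high) − P(Soil=clay)P(Yield=high) = 0.066 − 0.279×0.175 = 0.017.

0.017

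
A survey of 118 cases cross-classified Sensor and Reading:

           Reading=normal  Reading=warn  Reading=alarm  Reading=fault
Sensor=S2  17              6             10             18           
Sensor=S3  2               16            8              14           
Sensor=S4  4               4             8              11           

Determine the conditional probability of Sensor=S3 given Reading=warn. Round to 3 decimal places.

0.615

Total with Reading=warn: 6 + 16 + 4 = 26.
P(Sensor=S3 | Reading=warn) = 16/26 = 0.615.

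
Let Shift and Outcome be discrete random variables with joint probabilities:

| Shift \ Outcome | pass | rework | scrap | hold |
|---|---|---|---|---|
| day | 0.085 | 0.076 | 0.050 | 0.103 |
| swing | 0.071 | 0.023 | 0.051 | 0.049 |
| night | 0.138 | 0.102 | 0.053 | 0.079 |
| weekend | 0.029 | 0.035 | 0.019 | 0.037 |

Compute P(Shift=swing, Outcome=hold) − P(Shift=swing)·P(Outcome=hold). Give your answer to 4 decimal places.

-0.0030

P(Shift=swing) = 0.071 + 0.023 + 0.051 + 0.049 = 0.194.
P(Outcome=hold) = 0.103 + 0.049 + 0.079 + 0.037 = 0.268.
P(Shift=swing, Outcome=hold) − P(Shift=swing)P(Outcome=hold) = 0.049 − 0.194×0.268 = -0.0030.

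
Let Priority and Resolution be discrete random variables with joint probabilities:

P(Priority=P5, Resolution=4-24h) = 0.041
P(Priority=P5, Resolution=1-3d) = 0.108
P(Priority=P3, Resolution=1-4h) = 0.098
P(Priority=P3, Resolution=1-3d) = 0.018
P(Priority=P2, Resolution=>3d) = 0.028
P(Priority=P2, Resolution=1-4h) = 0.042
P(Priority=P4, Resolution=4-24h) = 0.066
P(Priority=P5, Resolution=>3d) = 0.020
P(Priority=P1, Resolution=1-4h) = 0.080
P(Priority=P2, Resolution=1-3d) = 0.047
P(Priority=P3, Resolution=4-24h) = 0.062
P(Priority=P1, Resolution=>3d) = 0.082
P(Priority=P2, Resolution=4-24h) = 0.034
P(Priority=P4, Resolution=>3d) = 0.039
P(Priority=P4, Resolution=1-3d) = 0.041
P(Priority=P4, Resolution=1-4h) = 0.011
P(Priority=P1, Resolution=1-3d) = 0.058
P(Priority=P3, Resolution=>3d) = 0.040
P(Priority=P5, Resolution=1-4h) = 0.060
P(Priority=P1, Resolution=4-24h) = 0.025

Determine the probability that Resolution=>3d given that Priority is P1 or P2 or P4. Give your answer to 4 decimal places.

0.2694

P(Priority=P1) = 0.080 + 0.025 + 0.058 + 0.082 = 0.245.
P(Priority=P2) = 0.042 + 0.034 + 0.047 + 0.028 = 0.151.
P(Priority=P4) = 0.011 + 0.066 + 0.041 + 0.039 = 0.157.
P(Priority ∈ {P1, P2, P4}) = 0.245 + 0.151 + 0.157 = 0.553; P(Resolution=>3d, Priority ∈ {P1, P2, P4}) = 0.082 + 0.028 + 0.039 = 0.149.
P(Resolution=>3d | Priority ∈ {P1, P2, P4}) = 0.149/0.553 = 0.2694.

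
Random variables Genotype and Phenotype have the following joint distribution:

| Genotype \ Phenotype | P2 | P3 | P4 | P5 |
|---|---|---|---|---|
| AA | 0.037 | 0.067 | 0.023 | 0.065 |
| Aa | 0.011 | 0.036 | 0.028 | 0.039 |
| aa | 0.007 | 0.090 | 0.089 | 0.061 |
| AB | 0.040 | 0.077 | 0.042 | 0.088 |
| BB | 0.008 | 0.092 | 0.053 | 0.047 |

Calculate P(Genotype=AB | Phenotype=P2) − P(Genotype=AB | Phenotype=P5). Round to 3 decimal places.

P(Phenotype=P2) = 0.037 + 0.011 + 0.007 + 0.040 + 0.008 = 0.103; P(Genotype=AB | Phenotype=P2) = 0.040/0.103 = 0.3883.
P(Phenotype=P5) = 0.065 + 0.039 + 0.061 + 0.088 + 0.047 = 0.300; P(Genotype=AB | Phenotype=P5) = 0.088/0.300 = 0.2933.
Difference = 0.095.

0.095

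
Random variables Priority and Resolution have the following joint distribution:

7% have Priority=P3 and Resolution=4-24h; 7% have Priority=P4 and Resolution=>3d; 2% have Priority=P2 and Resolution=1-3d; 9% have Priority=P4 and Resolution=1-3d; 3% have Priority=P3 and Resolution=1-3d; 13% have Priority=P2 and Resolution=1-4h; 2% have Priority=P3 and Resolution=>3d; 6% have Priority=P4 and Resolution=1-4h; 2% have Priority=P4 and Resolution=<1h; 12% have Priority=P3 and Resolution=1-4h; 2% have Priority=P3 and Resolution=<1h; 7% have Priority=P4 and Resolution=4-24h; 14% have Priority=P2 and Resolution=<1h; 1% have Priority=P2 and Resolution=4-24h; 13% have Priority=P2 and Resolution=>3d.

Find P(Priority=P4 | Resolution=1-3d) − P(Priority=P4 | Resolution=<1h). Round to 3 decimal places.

0.532

P(Resolution=1-3d) = 0.02 + 0.03 + 0.09 = 0.14; P(Priority=P4 | Resolution=1-3d) = 0.09/0.14 = 0.6429.
P(Resolution=<1h) = 0.14 + 0.02 + 0.02 = 0.18; P(Priority=P4 | Resolution=<1h) = 0.02/0.18 = 0.1111.
Difference = 0.532.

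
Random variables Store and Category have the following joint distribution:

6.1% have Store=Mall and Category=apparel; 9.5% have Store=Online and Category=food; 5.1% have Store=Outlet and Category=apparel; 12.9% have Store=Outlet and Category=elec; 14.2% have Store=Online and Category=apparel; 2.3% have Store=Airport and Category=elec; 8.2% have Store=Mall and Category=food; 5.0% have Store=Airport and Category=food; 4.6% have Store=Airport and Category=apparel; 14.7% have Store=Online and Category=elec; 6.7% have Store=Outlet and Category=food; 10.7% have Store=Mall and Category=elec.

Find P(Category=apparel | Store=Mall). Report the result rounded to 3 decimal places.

0.244

P(Store=Mall) = 0.082 + 0.061 + 0.107 = 0.250.
P(Category=apparel | Store=Mall) = 0.061/0.250 = 0.244.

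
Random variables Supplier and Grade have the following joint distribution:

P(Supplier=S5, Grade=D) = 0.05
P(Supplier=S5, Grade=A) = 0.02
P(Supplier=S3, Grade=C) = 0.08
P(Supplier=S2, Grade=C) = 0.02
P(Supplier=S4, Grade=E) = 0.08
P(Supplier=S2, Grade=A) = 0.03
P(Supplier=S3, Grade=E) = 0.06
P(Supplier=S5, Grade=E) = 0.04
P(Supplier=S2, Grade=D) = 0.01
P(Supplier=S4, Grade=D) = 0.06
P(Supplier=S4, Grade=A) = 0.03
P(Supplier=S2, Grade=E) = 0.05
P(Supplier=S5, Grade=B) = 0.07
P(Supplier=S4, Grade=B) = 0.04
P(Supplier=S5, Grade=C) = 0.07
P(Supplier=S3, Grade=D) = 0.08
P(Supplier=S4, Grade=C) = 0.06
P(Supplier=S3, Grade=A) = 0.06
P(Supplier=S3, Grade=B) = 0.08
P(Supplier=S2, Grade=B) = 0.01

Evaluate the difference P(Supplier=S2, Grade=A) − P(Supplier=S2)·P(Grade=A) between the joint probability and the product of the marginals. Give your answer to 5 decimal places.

0.01320

P(Supplier=S2) = 0.03 + 0.01 + 0.02 + 0.01 + 0.05 = 0.12.
P(Grade=A) = 0.03 + 0.06 + 0.03 + 0.02 = 0.14.
P(Supplier=S2, Grade=A) − P(Supplier=S2)P(Grade=A) = 0.03 − 0.12×0.14 = 0.01320.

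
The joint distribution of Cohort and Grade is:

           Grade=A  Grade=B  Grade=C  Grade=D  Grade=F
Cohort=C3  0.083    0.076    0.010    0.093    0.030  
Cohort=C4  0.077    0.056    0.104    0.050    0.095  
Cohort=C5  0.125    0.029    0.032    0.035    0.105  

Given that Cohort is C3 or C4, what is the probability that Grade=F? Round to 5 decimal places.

P(Cohort=C3) = 0.083 + 0.076 + 0.010 + 0.093 + 0.030 = 0.292.
P(Cohort=C4) = 0.077 + 0.056 + 0.104 + 0.050 + 0.095 = 0.382.
P(Cohort ∈ {C3, C4}) = 0.292 + 0.382 = 0.674; P(Grade=F, Cohort ∈ {C3, C4}) = 0.030 + 0.095 = 0.125.
P(Grade=F | Cohort ∈ {C3, C4}) = 0.125/0.674 = 0.18546.

0.18546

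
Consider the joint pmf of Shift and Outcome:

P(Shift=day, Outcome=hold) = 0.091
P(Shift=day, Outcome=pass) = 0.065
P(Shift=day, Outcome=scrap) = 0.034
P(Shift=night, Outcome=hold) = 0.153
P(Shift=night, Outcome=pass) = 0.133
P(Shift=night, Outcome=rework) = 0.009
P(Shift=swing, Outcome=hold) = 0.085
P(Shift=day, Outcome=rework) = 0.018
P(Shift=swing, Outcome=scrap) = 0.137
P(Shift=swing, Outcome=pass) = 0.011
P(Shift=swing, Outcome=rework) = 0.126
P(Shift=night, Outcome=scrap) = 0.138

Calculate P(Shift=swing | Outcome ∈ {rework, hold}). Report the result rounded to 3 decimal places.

P(Outcome=rework) = 0.018 + 0.126 + 0.009 = 0.153.
P(Outcome=hold) = 0.091 + 0.085 + 0.153 = 0.329.
P(Outcome ∈ {rework, hold}) = 0.153 + 0.329 = 0.482; P(Shift=swing, Outcome ∈ {rework, hold}) = 0.126 + 0.085 = 0.211.
P(Shift=swing | Outcome ∈ {rework, hold}) = 0.211/0.482 = 0.438.

0.438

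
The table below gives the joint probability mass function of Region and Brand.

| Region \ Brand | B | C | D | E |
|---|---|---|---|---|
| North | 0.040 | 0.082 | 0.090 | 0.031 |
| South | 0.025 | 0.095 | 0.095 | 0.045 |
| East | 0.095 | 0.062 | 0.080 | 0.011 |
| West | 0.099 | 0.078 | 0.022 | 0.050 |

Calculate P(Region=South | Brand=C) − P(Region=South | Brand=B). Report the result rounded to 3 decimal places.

P(Brand=C) = 0.082 + 0.095 + 0.062 + 0.078 = 0.317; P(Region=South | Brand=C) = 0.095/0.317 = 0.2997.
P(Brand=B) = 0.040 + 0.025 + 0.095 + 0.099 = 0.259; P(Region=South | Brand=B) = 0.025/0.259 = 0.0965.
Difference = 0.203.

0.203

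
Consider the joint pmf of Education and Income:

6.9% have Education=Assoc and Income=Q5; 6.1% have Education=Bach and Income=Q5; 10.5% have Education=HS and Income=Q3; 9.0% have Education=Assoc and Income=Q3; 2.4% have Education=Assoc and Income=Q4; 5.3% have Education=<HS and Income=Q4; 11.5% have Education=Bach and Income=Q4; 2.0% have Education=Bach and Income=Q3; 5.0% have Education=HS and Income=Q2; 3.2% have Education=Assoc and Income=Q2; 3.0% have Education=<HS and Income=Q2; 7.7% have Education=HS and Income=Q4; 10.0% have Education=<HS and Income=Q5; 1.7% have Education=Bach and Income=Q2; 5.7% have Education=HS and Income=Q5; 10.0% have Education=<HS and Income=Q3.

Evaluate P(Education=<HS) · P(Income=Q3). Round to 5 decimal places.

P(Education=<HS) = 0.030 + 0.100 + 0.053 + 0.100 = 0.283.
P(Income=Q3) = 0.100 + 0.105 + 0.090 + 0.020 = 0.315.
Product: 0.283 × 0.315 = 0.08915.

0.08915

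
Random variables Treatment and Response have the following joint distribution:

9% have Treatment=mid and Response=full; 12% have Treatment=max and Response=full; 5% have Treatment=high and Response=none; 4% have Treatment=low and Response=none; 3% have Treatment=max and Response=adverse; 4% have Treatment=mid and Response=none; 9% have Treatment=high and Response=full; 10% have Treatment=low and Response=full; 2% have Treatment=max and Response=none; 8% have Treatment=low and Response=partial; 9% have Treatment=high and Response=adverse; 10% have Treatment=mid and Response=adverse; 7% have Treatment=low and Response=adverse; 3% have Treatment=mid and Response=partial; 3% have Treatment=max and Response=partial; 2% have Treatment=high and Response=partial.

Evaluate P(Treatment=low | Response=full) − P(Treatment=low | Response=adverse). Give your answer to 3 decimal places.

0.009

P(Response=full) = 0.10 + 0.09 + 0.09 + 0.12 = 0.40; P(Treatment=low | Response=full) = 0.10/0.40 = 0.2500.
P(Response=adverse) = 0.07 + 0.10 + 0.09 + 0.03 = 0.29; P(Treatment=low | Response=adverse) = 0.07/0.29 = 0.2414.
Difference = 0.009.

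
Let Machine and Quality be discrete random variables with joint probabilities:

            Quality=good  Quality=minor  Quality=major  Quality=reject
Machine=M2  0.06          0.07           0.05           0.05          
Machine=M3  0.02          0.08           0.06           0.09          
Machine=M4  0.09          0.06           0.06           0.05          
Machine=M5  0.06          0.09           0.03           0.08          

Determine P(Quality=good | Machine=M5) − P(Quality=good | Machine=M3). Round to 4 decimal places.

P(Machine=M5) = 0.06 + 0.09 + 0.03 + 0.08 = 0.26; P(Quality=good | Machine=M5) = 0.06/0.26 = 0.23077.
P(Machine=M3) = 0.02 + 0.08 + 0.06 + 0.09 = 0.25; P(Quality=good | Machine=M3) = 0.02/0.25 = 0.08000.
Difference = 0.1508.

0.1508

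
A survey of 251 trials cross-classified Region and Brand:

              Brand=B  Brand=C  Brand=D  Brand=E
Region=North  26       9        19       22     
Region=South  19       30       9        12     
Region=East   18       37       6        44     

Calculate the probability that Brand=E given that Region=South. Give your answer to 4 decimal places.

0.1714

Total with Region=South: 19 + 30 + 9 + 12 = 70.
P(Brand=E | Region=South) = 12/70 = 0.1714.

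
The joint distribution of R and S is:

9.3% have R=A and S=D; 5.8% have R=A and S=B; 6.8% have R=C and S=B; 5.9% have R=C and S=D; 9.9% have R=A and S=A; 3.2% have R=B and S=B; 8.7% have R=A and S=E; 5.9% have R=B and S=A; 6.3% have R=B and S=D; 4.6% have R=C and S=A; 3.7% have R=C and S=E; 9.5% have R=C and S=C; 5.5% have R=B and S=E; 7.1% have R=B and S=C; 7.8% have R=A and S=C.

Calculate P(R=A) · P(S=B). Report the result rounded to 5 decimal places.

P(R=A) = 0.099 + 0.058 + 0.078 + 0.093 + 0.087 = 0.415.
P(S=B) = 0.058 + 0.032 + 0.068 = 0.158.
Product: 0.415 × 0.158 = 0.06557.

0.06557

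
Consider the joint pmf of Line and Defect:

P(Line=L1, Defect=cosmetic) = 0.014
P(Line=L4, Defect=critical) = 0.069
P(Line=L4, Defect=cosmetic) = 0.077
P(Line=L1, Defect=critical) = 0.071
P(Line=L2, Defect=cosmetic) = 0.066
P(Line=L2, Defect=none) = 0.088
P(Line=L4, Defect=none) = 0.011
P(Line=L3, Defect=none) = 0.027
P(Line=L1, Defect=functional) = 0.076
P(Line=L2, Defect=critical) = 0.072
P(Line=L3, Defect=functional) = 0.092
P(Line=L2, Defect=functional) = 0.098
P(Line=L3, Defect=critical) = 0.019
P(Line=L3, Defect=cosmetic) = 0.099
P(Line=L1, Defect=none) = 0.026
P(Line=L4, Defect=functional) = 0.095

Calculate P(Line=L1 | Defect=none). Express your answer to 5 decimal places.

0.17105

P(Defect=none) = 0.026 + 0.088 + 0.027 + 0.011 = 0.152.
P(Line=L1 | Defect=none) = 0.026/0.152 = 0.17105.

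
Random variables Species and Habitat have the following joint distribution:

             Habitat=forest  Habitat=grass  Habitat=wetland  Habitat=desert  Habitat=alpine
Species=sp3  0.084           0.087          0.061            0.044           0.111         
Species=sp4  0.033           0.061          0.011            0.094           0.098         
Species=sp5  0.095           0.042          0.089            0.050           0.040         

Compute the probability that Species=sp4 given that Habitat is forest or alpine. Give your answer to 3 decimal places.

P(Habitat=forest) = 0.084 + 0.033 + 0.095 = 0.212.
P(Habitat=alpine) = 0.111 + 0.098 + 0.040 = 0.249.
P(Habitat ∈ {forest, alpine}) = 0.212 + 0.249 = 0.461; P(Species=sp4, Habitat ∈ {forest, alpine}) = 0.033 + 0.098 = 0.131.
P(Species=sp4 | Habitat ∈ {forest, alpine}) = 0.131/0.461 = 0.284.

0.284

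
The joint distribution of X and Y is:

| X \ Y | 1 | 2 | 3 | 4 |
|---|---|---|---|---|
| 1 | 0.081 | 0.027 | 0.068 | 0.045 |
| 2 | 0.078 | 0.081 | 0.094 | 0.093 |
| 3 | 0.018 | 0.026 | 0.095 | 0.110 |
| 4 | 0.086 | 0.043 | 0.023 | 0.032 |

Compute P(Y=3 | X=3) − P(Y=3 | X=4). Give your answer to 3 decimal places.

0.257

P(X=3) = 0.018 + 0.026 + 0.095 + 0.110 = 0.249; P(Y=3 | X=3) = 0.095/0.249 = 0.3815.
P(X=4) = 0.086 + 0.043 + 0.023 + 0.032 = 0.184; P(Y=3 | X=4) = 0.023/0.184 = 0.1250.
Difference = 0.257.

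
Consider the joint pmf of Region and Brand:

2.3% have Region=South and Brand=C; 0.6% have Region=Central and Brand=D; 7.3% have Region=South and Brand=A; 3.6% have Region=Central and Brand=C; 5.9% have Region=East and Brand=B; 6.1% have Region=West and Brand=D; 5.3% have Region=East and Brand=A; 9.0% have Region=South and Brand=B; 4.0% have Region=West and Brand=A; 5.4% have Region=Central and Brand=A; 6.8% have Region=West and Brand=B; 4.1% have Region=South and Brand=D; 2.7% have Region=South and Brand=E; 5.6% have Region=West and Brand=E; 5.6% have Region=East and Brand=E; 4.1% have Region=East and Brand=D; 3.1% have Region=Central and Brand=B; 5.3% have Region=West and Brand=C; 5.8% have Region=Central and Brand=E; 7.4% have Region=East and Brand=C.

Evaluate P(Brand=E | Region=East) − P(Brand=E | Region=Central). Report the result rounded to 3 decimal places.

-0.116

P(Region=East) = 0.053 + 0.059 + 0.074 + 0.041 + 0.056 = 0.283; P(Brand=E | Region=East) = 0.056/0.283 = 0.1979.
P(Region=Central) = 0.054 + 0.031 + 0.036 + 0.006 + 0.058 = 0.185; P(Brand=E | Region=Central) = 0.058/0.185 = 0.3135.
Difference = -0.116.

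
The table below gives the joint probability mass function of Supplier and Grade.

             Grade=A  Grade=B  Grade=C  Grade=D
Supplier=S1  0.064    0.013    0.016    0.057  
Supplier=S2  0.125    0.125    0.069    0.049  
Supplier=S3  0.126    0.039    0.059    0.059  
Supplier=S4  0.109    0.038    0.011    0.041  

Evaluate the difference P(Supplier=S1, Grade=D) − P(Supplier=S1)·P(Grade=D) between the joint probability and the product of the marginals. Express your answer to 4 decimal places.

0.0261

P(Supplier=S1) = 0.064 + 0.013 + 0.016 + 0.057 = 0.150.
P(Grade=D) = 0.057 + 0.049 + 0.059 + 0.041 = 0.206.
P(Supplier=S1, Grade=D) − P(Supplier=S1)P(Grade=D) = 0.057 − 0.150×0.206 = 0.0261.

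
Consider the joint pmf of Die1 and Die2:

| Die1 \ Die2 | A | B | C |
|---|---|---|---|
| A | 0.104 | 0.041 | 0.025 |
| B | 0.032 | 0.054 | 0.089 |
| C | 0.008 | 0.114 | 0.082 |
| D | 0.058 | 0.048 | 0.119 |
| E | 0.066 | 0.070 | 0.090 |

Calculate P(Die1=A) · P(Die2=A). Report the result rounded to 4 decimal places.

P(Die1=A) = 0.104 + 0.041 + 0.025 = 0.170.
P(Die2=A) = 0.104 + 0.032 + 0.008 + 0.058 + 0.066 = 0.268.
Product: 0.170 × 0.268 = 0.0456.

0.0456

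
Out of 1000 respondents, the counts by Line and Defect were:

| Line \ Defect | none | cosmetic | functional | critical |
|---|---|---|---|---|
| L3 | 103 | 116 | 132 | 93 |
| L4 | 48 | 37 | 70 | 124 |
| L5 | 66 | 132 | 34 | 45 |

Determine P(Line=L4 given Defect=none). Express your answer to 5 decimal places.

0.22120

Total with Defect=none: 103 + 48 + 66 = 217.
P(Line=L4 | Defect=none) = 48/217 = 0.22120.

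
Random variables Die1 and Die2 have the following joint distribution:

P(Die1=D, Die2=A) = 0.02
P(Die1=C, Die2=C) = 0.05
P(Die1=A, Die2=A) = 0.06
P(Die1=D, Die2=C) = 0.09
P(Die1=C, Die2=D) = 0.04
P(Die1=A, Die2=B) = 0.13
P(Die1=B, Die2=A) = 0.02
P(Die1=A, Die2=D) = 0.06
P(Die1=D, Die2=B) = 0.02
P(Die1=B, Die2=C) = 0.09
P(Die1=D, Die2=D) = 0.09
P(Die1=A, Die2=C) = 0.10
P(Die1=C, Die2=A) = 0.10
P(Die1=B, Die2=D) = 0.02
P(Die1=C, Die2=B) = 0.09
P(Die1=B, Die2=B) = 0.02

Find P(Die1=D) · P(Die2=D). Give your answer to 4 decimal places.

P(Die1=D) = 0.02 + 0.02 + 0.09 + 0.09 = 0.22.
P(Die2=D) = 0.06 + 0.02 + 0.04 + 0.09 = 0.21.
Product: 0.22 × 0.21 = 0.0462.

0.0462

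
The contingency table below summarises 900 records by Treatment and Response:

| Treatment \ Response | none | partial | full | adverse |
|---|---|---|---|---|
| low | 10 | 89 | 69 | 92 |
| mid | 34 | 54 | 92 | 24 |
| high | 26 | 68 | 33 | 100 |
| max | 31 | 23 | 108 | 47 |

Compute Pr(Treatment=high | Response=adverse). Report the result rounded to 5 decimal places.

Total with Response=adverse: 92 + 24 + 100 + 47 = 263.
P(Treatment=high | Response=adverse) = 100/263 = 0.38023.

0.38023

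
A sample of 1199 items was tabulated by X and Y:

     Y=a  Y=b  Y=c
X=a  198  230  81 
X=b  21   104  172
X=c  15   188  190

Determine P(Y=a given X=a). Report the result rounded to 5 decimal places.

0.38900

Total with X=a: 198 + 230 + 81 = 509.
P(Y=a | X=a) = 198/509 = 0.38900.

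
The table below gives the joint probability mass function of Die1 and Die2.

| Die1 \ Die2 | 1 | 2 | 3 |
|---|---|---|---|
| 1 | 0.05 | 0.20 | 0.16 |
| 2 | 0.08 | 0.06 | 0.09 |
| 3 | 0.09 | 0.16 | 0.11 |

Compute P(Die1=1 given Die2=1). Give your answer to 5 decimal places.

P(Die2=1) = 0.05 + 0.08 + 0.09 = 0.22.
P(Die1=1 | Die2=1) = 0.05/0.22 = 0.22727.

0.22727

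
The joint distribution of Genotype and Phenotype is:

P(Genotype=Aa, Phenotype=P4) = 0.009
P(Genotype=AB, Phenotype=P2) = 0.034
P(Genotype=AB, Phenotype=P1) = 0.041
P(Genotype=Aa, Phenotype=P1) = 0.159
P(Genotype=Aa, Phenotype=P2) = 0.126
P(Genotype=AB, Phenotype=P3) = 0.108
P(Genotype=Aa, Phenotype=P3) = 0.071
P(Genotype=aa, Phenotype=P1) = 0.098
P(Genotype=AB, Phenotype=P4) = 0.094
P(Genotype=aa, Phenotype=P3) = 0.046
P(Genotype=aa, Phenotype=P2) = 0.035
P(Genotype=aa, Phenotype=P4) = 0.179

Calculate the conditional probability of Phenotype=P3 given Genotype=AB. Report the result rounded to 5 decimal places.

0.38989

P(Genotype=AB) = 0.041 + 0.034 + 0.108 + 0.094 = 0.277.
P(Phenotype=P3 | Genotype=AB) = 0.108/0.277 = 0.38989.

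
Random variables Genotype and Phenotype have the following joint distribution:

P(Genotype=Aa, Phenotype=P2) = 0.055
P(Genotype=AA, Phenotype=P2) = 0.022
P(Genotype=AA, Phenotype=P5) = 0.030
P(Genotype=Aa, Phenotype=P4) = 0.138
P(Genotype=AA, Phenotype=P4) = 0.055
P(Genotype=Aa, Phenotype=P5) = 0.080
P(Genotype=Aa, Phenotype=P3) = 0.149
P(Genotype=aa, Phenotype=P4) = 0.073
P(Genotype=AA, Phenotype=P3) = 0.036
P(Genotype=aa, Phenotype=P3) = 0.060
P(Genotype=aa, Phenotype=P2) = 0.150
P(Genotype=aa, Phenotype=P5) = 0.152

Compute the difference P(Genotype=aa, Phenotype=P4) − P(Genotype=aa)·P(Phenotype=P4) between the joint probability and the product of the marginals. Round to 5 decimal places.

-0.04271

P(Genotype=aa) = 0.150 + 0.060 + 0.073 + 0.152 = 0.435.
P(Phenotype=P4) = 0.055 + 0.138 + 0.073 = 0.266.
P(Genotype=aa, Phenotype=P4) − P(Genotype=aa)P(Phenotype=P4) = 0.073 − 0.435×0.266 = -0.04271.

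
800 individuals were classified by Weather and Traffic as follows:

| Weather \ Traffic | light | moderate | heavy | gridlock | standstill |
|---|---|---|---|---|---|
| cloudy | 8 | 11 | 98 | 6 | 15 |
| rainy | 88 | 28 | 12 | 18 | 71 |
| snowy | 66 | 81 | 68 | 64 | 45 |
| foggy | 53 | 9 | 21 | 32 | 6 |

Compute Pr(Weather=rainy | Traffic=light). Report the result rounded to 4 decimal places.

0.4093

Total with Traffic=light: 8 + 88 + 66 + 53 = 215.
P(Weather=rainy | Traffic=light) = 88/215 = 0.4093.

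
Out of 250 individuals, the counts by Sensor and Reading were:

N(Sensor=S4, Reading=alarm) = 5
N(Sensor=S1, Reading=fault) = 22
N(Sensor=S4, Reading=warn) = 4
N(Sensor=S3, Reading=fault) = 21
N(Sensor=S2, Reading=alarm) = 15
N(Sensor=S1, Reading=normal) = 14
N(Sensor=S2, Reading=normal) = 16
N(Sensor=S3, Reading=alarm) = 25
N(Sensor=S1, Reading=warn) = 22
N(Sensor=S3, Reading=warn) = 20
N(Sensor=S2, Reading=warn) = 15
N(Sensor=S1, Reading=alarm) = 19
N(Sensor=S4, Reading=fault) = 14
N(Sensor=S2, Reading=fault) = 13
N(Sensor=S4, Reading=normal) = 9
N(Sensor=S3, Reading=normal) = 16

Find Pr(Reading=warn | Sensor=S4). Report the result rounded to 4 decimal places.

0.1250

Total with Sensor=S4: 9 + 4 + 5 + 14 = 32.
P(Reading=warn | Sensor=S4) = 4/32 = 0.1250.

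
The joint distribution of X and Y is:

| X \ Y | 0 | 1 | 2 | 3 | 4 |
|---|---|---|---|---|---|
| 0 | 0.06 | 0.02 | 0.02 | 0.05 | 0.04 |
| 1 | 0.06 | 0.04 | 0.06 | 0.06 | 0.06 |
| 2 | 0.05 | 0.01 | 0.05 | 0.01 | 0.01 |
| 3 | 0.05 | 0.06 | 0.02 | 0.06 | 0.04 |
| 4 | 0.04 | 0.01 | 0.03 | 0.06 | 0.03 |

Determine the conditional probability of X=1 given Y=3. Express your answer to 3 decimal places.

P(Y=3) = 0.05 + 0.06 + 0.01 + 0.06 + 0.06 = 0.24.
P(X=1 | Y=3) = 0.06/0.24 = 0.250.

0.250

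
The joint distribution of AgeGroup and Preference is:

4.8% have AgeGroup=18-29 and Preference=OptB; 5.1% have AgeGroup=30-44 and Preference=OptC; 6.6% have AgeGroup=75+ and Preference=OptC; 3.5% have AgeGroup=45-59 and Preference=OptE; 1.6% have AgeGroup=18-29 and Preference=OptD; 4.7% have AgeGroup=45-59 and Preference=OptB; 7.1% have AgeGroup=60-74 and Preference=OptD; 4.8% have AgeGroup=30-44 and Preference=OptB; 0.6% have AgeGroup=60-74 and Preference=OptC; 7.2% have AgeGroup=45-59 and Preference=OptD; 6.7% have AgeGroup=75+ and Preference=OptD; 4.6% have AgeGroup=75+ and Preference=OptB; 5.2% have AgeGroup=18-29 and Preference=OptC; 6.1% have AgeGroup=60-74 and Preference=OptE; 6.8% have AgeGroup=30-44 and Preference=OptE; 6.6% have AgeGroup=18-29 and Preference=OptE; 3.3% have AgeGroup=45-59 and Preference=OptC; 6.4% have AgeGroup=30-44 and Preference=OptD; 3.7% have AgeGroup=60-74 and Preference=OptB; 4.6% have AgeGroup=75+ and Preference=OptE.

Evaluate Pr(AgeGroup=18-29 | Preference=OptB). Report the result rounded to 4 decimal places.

P(Preference=OptB) = 0.048 + 0.048 + 0.047 + 0.037 + 0.046 = 0.226.
P(AgeGroup=18-29 | Preference=OptB) = 0.048/0.226 = 0.2124.

0.2124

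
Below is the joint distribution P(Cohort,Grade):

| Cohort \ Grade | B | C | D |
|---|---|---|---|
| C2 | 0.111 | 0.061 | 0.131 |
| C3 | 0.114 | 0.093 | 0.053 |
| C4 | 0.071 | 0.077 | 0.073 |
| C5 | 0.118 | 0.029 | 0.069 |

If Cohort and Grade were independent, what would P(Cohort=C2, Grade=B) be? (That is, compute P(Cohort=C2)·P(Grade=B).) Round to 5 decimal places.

P(Cohort=C2) = 0.111 + 0.061 + 0.131 = 0.303.
P(Grade=B) = 0.111 + 0.114 + 0.071 + 0.118 = 0.414.
Product: 0.303 × 0.414 = 0.12544.

0.12544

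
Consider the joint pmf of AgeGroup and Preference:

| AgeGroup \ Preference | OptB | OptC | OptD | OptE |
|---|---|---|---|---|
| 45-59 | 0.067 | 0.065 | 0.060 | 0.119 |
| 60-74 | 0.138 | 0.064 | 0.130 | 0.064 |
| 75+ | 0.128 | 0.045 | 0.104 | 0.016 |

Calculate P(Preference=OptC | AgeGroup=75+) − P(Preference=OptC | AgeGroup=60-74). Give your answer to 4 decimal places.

P(AgeGroup=75+) = 0.128 + 0.045 + 0.104 + 0.016 = 0.293; P(Preference=OptC | AgeGroup=75+) = 0.045/0.293 = 0.15358.
P(AgeGroup=60-74) = 0.138 + 0.064 + 0.130 + 0.064 = 0.396; P(Preference=OptC | AgeGroup=60-74) = 0.064/0.396 = 0.16162.
Difference = -0.0080.

-0.0080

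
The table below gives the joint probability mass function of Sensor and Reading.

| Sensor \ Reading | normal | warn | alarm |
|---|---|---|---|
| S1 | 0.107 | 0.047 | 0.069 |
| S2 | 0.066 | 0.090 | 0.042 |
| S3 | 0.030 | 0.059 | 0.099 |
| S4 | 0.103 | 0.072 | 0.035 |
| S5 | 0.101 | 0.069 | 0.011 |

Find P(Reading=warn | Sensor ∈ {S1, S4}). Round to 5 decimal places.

P(Sensor=S1) = 0.107 + 0.047 + 0.069 = 0.223.
P(Sensor=S4) = 0.103 + 0.072 + 0.035 = 0.210.
P(Sensor ∈ {S1, S4}) = 0.223 + 0.210 = 0.433; P(Reading=warn, Sensor ∈ {S1, S4}) = 0.047 + 0.072 = 0.119.
P(Reading=warn | Sensor ∈ {S1, S4}) = 0.119/0.433 = 0.27483.

0.27483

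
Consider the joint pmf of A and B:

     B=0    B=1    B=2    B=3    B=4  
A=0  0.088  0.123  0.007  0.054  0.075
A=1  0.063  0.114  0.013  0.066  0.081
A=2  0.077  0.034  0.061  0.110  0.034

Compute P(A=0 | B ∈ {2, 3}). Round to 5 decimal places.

P(B=2) = 0.007 + 0.013 + 0.061 = 0.081.
P(B=3) = 0.054 + 0.066 + 0.110 = 0.230.
P(B ∈ {2, 3}) = 0.081 + 0.230 = 0.311; P(A=0, B ∈ {2, 3}) = 0.007 + 0.054 = 0.061.
P(A=0 | B ∈ {2, 3}) = 0.061/0.311 = 0.19614.

0.19614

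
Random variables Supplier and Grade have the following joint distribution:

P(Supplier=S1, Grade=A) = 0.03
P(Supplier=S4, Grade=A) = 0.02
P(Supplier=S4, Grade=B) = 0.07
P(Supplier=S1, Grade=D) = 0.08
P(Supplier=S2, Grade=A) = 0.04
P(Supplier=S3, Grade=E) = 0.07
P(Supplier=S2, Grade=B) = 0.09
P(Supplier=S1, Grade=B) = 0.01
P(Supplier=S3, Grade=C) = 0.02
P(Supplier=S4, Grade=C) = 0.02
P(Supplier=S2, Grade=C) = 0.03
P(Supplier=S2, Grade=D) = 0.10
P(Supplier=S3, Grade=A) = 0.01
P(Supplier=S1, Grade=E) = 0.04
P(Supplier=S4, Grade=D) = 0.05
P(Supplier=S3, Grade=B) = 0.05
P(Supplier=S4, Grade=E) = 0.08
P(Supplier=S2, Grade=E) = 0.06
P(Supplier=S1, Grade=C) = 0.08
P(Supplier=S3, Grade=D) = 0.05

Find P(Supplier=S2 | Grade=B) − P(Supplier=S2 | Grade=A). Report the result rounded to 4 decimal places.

P(Grade=B) = 0.01 + 0.09 + 0.05 + 0.07 = 0.22; P(Supplier=S2 | Grade=B) = 0.09/0.22 = 0.40909.
P(Grade=A) = 0.03 + 0.04 + 0.01 + 0.02 = 0.10; P(Supplier=S2 | Grade=A) = 0.04/0.10 = 0.40000.
Difference = 0.0091.

0.0091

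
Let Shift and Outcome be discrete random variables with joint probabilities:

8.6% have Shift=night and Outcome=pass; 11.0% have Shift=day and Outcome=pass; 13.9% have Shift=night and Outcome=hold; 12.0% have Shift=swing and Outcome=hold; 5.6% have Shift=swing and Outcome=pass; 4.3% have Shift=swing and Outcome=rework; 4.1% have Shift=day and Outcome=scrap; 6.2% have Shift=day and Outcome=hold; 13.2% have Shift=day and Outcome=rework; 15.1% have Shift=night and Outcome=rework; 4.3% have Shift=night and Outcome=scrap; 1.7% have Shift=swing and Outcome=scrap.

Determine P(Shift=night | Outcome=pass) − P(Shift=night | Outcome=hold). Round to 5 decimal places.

-0.09175

P(Outcome=pass) = 0.110 + 0.056 + 0.086 = 0.252; P(Shift=night | Outcome=pass) = 0.086/0.252 = 0.341270.
P(Outcome=hold) = 0.062 + 0.120 + 0.139 = 0.321; P(Shift=night | Outcome=hold) = 0.139/0.321 = 0.433022.
Difference = -0.09175.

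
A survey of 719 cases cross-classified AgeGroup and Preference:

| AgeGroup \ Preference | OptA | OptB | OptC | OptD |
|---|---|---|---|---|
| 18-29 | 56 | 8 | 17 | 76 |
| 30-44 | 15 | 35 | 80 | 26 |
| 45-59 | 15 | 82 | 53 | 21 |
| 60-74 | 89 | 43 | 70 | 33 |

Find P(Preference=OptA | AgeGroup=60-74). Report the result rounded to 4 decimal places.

0.3787

Total with AgeGroup=60-74: 89 + 43 + 70 + 33 = 235.
P(Preference=OptA | AgeGroup=60-74) = 89/235 = 0.3787.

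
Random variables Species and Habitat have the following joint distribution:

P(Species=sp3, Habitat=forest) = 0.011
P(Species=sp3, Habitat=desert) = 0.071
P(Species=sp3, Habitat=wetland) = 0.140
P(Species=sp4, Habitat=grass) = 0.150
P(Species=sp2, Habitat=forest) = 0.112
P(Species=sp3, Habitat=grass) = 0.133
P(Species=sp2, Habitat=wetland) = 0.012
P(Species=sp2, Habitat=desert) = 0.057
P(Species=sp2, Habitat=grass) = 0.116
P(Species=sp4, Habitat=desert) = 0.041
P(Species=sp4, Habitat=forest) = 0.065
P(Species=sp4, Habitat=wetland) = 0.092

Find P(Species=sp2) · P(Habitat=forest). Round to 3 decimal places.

P(Species=sp2) = 0.112 + 0.116 + 0.012 + 0.057 = 0.297.
P(Habitat=forest) = 0.112 + 0.011 + 0.065 = 0.188.
Product: 0.297 × 0.188 = 0.056.

0.056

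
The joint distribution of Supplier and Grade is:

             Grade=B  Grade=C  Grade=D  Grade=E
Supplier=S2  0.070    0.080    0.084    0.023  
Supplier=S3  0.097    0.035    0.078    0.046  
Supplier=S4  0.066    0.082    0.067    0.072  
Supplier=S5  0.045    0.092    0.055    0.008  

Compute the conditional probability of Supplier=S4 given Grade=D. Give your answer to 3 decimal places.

0.236

P(Grade=D) = 0.084 + 0.078 + 0.067 + 0.055 = 0.284.
P(Supplier=S4 | Grade=D) = 0.067/0.284 = 0.236.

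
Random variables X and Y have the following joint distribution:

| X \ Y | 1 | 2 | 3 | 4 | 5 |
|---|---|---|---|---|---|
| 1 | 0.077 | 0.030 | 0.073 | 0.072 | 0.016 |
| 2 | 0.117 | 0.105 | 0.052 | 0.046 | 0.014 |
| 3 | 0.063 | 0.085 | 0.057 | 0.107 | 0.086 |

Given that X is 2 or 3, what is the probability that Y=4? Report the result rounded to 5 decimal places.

0.20902

P(X=2) = 0.117 + 0.105 + 0.052 + 0.046 + 0.014 = 0.334.
P(X=3) = 0.063 + 0.085 + 0.057 + 0.107 + 0.086 = 0.398.
P(X ∈ {2, 3}) = 0.334 + 0.398 = 0.732; P(Y=4, X ∈ {2, 3}) = 0.046 + 0.107 = 0.153.
P(Y=4 | X ∈ {2, 3}) = 0.153/0.732 = 0.20902.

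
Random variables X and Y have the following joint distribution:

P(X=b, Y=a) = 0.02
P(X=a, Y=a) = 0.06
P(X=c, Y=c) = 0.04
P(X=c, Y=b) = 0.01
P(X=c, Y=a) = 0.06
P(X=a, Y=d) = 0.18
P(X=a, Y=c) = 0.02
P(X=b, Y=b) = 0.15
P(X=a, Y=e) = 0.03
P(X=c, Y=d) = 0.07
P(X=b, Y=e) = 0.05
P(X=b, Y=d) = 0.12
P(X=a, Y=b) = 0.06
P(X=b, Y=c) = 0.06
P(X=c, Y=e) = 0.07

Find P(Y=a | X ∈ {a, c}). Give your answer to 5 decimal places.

0.20000

P(X=a) = 0.06 + 0.06 + 0.02 + 0.18 + 0.03 = 0.35.
P(X=c) = 0.06 + 0.01 + 0.04 + 0.07 + 0.07 = 0.25.
P(X ∈ {a, c}) = 0.35 + 0.25 = 0.60; P(Y=a, X ∈ {a, c}) = 0.06 + 0.06 = 0.12.
P(Y=a | X ∈ {a, c}) = 0.12/0.60 = 0.20000.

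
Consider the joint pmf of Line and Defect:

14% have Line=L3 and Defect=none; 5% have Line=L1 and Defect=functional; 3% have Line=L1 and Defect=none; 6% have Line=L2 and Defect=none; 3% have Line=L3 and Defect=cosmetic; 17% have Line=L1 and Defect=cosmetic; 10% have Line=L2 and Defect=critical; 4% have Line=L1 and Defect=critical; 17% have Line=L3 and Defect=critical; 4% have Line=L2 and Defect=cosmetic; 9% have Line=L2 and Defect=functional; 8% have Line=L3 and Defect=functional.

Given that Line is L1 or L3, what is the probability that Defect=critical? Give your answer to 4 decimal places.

0.2958

P(Line=L1) = 0.03 + 0.17 + 0.05 + 0.04 = 0.29.
P(Line=L3) = 0.14 + 0.03 + 0.08 + 0.17 = 0.42.
P(Line ∈ {L1, L3}) = 0.29 + 0.42 = 0.71; P(Defect=critical, Line ∈ {L1, L3}) = 0.04 + 0.17 = 0.21.
P(Defect=critical | Line ∈ {L1, L3}) = 0.21/0.71 = 0.2958.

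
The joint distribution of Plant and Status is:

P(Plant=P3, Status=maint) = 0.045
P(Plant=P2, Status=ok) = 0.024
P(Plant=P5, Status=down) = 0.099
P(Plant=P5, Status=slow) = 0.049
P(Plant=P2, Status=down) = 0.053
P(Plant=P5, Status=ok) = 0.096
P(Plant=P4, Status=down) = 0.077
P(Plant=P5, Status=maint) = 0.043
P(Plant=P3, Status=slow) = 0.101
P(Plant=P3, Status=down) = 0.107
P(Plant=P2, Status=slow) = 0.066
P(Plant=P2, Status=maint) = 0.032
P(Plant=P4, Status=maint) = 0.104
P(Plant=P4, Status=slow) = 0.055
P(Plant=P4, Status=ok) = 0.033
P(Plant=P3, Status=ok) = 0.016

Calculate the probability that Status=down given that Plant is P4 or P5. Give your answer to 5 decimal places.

P(Plant=P4) = 0.033 + 0.055 + 0.077 + 0.104 = 0.269.
P(Plant=P5) = 0.096 + 0.049 + 0.099 + 0.043 = 0.287.
P(Plant ∈ {P4, P5}) = 0.269 + 0.287 = 0.556; P(Status=down, Plant ∈ {P4, P5}) = 0.077 + 0.099 = 0.176.
P(Status=down | Plant ∈ {P4, P5}) = 0.176/0.556 = 0.31655.

0.31655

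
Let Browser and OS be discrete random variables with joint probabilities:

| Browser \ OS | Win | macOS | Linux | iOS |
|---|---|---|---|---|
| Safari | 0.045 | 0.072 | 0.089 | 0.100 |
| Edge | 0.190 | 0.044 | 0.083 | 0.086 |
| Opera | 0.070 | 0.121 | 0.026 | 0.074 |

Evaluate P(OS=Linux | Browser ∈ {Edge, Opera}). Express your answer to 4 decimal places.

0.1571

P(Browser=Edge) = 0.190 + 0.044 + 0.083 + 0.086 = 0.403.
P(Browser=Opera) = 0.070 + 0.121 + 0.026 + 0.074 = 0.291.
P(Browser ∈ {Edge, Opera}) = 0.403 + 0.291 = 0.694; P(OS=Linux, Browser ∈ {Edge, Opera}) = 0.083 + 0.026 = 0.109.
P(OS=Linux | Browser ∈ {Edge, Opera}) = 0.109/0.694 = 0.1571.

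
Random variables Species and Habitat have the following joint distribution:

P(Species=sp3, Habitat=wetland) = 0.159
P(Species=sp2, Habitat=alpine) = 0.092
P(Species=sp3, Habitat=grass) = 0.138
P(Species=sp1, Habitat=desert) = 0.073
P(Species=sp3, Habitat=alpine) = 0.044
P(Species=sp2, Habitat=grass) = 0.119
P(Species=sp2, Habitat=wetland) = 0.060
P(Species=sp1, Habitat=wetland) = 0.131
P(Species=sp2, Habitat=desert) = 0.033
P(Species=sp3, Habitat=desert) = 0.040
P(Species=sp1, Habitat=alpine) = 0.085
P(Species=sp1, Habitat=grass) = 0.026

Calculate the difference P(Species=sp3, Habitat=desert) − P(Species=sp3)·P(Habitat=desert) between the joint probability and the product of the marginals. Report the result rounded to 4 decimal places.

P(Species=sp3) = 0.138 + 0.159 + 0.040 + 0.044 = 0.381.
P(Habitat=desert) = 0.073 + 0.033 + 0.040 = 0.146.
P(Species=sp3, Habitat=desert) − P(Species=sp3)P(Habitat=desert) = 0.040 − 0.381×0.146 = -0.0156.

-0.0156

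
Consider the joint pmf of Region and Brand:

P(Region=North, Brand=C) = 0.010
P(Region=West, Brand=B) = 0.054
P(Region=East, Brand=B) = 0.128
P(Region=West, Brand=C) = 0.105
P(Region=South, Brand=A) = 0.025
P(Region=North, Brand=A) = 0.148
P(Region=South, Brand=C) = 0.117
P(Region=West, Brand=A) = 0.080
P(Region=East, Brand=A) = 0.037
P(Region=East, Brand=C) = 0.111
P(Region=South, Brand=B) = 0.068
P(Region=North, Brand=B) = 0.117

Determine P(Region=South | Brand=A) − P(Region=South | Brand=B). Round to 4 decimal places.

P(Brand=A) = 0.148 + 0.025 + 0.037 + 0.080 = 0.290; P(Region=South | Brand=A) = 0.025/0.290 = 0.08621.
P(Brand=B) = 0.117 + 0.068 + 0.128 + 0.054 = 0.367; P(Region=South | Brand=B) = 0.068/0.367 = 0.18529.
Difference = -0.0991.

-0.0991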